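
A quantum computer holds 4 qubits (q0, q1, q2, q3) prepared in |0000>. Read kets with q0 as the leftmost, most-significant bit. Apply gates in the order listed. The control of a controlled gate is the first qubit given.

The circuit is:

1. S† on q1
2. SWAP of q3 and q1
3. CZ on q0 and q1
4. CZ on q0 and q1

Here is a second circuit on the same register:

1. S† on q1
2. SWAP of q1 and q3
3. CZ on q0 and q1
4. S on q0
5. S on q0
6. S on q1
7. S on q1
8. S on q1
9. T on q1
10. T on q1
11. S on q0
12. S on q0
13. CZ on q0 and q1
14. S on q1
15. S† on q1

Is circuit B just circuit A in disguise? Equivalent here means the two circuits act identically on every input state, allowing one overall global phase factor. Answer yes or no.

Yes, they are equivalent — the unitaries differ by at most a global phase.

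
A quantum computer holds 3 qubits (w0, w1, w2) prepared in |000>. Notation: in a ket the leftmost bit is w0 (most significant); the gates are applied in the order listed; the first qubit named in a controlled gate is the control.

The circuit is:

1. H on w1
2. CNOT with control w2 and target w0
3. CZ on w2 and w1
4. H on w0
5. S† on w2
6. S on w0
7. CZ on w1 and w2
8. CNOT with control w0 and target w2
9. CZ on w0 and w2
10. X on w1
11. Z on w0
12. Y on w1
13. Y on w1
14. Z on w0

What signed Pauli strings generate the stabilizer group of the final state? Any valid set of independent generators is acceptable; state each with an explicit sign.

One valid set of independent stabilizer generators is -XIY, +IXI, +ZIZ (any independent generating set of the same group is equally correct). Key observation: the block from step 11 through step 14 cancels to the identity and can be dropped.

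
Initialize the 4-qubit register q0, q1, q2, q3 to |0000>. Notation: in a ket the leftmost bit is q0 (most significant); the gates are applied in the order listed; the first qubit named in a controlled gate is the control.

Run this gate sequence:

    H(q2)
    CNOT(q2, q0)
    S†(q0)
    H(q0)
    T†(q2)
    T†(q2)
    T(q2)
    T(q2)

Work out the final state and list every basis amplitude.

The resulting statevector has amplitude 1/2 on |0000>, -I/2 on |0010>, 1/2 on |1000>, I/2 on |1010>, and 0 on every other basis state. Key observation: the block from step 5 through step 8 cancels to the identity and can be dropped.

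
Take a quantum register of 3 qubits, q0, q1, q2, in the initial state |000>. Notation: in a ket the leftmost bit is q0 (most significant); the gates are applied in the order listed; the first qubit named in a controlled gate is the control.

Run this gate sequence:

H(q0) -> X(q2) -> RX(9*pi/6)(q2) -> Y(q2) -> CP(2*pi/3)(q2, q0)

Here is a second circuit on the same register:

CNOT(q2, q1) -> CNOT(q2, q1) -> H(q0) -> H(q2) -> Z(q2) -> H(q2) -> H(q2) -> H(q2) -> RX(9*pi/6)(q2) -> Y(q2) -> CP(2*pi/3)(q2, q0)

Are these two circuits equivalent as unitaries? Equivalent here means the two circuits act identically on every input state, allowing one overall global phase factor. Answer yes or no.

Yes: on every input state the two circuits agree up to one overall phase factor.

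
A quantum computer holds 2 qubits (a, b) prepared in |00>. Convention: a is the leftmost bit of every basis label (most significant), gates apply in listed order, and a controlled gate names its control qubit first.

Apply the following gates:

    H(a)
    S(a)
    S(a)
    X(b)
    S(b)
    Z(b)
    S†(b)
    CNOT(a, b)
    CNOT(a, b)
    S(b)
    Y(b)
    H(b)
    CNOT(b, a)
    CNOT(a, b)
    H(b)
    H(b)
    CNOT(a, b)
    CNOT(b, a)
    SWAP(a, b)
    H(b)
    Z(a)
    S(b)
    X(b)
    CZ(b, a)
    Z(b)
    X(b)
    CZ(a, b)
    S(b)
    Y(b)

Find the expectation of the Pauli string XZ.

The expectation value of XZ is 1. Key observation: the block from step 13 through step 18 cancels to the identity and can be dropped.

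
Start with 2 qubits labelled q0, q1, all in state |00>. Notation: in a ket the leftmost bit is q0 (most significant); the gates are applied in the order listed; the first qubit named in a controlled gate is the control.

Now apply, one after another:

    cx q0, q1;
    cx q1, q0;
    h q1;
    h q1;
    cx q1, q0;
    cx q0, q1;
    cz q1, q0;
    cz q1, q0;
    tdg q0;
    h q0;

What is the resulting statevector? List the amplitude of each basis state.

The final amplitudes are sqrt(2)/2 on |00>, 0 on |01>, sqrt(2)/2 on |10>, 0 on |11>. Key observation: gates 1-6 undo each other exactly, leaving only the rest of the circuit to track.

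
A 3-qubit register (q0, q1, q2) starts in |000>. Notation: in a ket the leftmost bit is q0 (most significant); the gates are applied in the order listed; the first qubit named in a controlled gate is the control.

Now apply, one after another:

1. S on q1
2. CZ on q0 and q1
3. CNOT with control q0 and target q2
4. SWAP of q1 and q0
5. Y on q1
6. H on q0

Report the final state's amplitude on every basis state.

The resulting statevector has amplitude sqrt(2)*I/2 on |010>, sqrt(2)*I/2 on |110>, and 0 on every other basis state.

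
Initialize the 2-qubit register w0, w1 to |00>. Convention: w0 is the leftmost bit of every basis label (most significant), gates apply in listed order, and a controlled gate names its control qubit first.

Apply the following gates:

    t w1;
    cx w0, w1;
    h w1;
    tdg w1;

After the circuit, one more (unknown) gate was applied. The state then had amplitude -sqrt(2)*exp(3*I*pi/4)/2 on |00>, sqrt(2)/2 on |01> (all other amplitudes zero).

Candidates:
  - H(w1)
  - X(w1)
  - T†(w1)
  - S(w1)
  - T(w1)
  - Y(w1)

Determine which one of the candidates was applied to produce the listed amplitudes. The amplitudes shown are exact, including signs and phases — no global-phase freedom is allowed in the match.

The applied gate was X(w1).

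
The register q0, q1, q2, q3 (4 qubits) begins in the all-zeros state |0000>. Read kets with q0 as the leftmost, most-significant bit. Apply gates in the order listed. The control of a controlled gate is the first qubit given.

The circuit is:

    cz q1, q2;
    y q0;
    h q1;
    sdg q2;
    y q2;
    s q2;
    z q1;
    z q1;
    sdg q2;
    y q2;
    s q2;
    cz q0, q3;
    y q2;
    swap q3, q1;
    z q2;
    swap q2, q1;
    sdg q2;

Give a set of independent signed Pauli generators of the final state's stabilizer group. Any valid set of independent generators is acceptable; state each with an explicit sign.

The stabilizer group can be generated by +IIIX, -ZIII, -IZII, +IIZI, among other valid generating sets. Key observation: gates 4-11 undo each other exactly, leaving only the rest of the circuit to track.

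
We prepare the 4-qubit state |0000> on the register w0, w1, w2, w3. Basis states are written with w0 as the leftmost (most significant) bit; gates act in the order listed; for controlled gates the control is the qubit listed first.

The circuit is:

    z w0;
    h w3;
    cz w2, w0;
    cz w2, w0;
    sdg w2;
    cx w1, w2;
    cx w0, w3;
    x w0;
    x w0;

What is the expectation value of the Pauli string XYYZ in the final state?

In the final state, XYYZ has expectation 0. Key observation: gates 3-4 undo each other exactly, leaving only the rest of the circuit to track.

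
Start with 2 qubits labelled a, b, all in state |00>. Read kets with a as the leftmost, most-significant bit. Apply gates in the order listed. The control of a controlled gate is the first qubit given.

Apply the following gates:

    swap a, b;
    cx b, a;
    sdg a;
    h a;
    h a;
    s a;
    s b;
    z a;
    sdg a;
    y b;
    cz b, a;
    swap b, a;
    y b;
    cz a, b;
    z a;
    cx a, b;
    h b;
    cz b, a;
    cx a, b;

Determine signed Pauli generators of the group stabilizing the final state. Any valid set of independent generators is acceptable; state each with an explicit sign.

The stabilizer group can be generated by -IX, -ZI, among other valid generating sets.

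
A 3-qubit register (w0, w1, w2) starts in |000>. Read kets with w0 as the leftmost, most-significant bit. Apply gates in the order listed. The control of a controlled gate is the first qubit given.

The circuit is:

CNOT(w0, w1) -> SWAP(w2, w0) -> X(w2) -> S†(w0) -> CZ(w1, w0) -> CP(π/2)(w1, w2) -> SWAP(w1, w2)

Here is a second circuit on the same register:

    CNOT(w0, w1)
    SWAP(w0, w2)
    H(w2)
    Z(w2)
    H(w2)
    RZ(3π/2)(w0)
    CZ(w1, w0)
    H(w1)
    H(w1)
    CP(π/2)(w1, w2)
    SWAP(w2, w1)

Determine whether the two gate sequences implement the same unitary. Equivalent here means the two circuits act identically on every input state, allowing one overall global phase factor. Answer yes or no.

Yes, they are equivalent — the unitaries differ by at most a global phase.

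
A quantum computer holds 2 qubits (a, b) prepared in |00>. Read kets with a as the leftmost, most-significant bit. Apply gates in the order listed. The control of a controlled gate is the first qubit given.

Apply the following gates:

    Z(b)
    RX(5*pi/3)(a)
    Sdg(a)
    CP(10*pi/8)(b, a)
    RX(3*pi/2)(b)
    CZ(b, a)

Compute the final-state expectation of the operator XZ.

The observable XZ averages to sqrt(3)/2.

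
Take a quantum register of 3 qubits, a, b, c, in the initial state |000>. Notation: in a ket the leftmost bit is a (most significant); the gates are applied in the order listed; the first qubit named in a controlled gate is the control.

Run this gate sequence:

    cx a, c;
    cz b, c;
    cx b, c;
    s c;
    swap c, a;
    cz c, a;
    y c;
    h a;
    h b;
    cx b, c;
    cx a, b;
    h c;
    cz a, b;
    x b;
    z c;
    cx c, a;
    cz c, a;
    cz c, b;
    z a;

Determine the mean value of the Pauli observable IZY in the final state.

The observable IZY averages to 0.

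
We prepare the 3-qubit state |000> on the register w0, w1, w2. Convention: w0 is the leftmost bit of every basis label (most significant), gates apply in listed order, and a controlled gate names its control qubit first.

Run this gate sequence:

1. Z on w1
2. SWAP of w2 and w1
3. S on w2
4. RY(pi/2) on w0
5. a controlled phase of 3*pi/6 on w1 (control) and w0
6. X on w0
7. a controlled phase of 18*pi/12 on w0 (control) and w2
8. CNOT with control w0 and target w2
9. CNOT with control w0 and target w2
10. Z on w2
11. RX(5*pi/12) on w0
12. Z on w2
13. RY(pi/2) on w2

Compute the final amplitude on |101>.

|101> carries amplitude sqrt(6 - 3*sqrt(2))/8 + sqrt(sqrt(2) + 2)/8 - I*sqrt(3*sqrt(2) + 6)/8 + I*sqrt(2 - sqrt(2))/8 in the final state. Key observation: steps 8-9 multiply out to the identity, so the circuit reduces to the remaining gates.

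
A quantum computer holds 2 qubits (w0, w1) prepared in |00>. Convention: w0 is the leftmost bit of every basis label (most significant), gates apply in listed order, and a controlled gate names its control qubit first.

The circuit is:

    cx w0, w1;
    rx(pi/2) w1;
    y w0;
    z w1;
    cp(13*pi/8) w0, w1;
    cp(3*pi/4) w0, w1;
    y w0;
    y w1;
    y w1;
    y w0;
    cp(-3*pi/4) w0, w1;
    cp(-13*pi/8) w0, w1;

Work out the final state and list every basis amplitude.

The final amplitudes are 0 on |00>, 0 on |01>, sqrt(2)*I/2 on |10>, -sqrt(2)/2 on |11>.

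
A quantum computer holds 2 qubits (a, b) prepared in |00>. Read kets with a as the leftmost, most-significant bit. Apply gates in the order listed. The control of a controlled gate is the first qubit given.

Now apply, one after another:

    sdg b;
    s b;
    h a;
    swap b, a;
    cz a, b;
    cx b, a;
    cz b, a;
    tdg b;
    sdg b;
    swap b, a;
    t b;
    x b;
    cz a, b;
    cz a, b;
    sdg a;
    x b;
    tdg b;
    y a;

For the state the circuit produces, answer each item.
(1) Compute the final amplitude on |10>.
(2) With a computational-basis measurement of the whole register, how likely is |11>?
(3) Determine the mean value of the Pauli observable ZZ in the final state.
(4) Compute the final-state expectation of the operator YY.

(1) |10> carries amplitude sqrt(2)*I/2 in the final state.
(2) The probability of measuring |11> is 0.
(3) In the final state, ZZ has expectation -1.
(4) In the final state, YY has expectation -sqrt(2)/2.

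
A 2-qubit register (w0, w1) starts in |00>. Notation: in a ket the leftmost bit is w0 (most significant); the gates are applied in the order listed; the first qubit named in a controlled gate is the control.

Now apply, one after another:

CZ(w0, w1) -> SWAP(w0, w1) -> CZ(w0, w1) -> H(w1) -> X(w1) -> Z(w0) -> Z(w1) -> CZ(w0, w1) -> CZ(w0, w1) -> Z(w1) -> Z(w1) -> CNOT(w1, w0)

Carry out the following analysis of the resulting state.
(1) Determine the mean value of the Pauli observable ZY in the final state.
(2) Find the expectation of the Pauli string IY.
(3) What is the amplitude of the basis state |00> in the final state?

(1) In the final state, ZY has expectation 0.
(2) In the final state, IY has expectation 0.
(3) The amplitude on |00> is sqrt(2)/2.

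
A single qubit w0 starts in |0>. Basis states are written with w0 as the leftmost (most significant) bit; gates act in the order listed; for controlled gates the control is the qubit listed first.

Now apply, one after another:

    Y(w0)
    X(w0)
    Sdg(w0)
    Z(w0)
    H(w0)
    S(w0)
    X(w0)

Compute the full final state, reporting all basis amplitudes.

The resulting statevector has amplitude -sqrt(2)/2 on |0>, sqrt(2)*I/2 on |1>.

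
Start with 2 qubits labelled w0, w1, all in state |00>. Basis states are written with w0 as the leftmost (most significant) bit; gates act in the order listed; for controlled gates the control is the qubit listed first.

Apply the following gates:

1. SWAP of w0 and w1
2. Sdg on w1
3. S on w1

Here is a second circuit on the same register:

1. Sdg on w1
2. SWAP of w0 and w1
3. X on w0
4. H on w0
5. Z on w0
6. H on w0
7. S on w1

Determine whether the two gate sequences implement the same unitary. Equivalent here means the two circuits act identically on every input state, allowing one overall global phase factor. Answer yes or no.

No — the two circuits implement different unitaries, even allowing a global phase.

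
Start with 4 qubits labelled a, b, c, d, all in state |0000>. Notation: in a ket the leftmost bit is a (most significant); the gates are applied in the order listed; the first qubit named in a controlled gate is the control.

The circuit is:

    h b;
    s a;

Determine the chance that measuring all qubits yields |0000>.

The probability of measuring |0000> is 1/2.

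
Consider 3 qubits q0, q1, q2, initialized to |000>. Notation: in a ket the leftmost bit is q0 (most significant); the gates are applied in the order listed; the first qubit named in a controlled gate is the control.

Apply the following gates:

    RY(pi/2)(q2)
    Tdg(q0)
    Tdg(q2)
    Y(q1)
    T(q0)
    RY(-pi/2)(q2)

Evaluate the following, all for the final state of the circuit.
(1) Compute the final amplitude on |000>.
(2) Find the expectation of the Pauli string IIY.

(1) |000> carries amplitude 0 in the final state.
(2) The observable IIY averages to -sqrt(2)/2.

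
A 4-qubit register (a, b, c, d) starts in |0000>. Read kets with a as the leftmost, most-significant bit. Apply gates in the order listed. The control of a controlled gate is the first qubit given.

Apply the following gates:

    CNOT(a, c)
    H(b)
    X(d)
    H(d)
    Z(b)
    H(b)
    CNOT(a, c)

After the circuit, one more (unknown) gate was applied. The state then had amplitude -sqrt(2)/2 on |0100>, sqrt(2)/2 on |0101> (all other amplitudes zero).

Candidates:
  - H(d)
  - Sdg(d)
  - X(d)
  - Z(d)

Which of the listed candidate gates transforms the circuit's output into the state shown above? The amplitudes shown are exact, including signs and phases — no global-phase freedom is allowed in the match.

The unique candidate consistent with the amplitudes is X(d).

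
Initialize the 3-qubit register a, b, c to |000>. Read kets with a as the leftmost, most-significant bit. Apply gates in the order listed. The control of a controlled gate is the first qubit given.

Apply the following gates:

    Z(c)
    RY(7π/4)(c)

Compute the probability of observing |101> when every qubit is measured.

The probability of measuring |101> is 0.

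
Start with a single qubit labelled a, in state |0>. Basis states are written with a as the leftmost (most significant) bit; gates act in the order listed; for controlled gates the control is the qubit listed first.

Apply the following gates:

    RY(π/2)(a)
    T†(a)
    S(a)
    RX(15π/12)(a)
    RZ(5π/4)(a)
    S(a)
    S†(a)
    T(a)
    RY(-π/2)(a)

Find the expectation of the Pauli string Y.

The expectation value of Y is -sqrt(2)/2.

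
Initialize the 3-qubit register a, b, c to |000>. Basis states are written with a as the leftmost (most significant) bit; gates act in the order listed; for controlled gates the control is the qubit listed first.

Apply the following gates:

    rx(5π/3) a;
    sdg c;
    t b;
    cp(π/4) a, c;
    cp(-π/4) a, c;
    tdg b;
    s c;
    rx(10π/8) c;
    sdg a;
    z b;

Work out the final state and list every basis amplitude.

The resulting statevector has amplitude sqrt(6 - 3*sqrt(2))/4 on |000>, I*sqrt(3*sqrt(2) + 6)/4 on |001>, 0 on |010>, 0 on |011>, sqrt(2 - sqrt(2))/4 on |100>, I*sqrt(sqrt(2) + 2)/4 on |101>, 0 on |110>, 0 on |111>. Key observation: steps 2-7 multiply out to the identity, so the circuit reduces to the remaining gates.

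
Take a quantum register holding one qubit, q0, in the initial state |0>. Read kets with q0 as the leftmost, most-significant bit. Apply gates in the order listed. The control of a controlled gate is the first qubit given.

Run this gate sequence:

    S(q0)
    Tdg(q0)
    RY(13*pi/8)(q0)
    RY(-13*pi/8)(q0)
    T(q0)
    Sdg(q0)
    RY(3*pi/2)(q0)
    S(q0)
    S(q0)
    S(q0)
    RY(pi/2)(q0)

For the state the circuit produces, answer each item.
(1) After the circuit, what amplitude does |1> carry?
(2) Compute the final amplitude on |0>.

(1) The amplitude on |1> is I*(-1 + I)/2.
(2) The final state's coefficient on |0> equals -1/2 + I/2.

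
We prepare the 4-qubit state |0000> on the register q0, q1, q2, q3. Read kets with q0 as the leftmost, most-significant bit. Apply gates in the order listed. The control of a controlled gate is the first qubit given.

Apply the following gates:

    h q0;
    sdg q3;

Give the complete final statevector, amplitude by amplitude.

After the circuit, the state carries amplitude sqrt(2)/2 on |0000>, sqrt(2)/2 on |1000>, and 0 on every other basis state.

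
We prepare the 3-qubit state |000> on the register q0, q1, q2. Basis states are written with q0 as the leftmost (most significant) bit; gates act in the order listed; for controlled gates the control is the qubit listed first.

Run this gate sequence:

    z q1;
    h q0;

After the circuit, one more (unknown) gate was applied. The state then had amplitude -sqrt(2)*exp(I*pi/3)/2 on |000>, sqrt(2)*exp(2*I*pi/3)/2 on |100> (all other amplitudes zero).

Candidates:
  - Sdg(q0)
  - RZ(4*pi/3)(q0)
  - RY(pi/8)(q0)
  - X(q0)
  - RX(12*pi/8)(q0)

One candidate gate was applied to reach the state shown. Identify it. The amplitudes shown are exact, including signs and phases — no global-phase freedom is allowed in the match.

The applied gate was RZ(4*pi/3)(q0).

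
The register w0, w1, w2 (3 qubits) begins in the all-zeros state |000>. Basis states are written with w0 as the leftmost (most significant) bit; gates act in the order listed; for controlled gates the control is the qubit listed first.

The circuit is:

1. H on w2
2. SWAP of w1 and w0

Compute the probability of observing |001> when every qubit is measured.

Outcome |001> occurs with probability 1/2.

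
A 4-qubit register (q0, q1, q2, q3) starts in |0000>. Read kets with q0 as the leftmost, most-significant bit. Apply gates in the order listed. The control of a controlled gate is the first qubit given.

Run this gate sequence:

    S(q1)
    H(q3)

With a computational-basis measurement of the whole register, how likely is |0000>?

Outcome |0000> occurs with probability 1/2.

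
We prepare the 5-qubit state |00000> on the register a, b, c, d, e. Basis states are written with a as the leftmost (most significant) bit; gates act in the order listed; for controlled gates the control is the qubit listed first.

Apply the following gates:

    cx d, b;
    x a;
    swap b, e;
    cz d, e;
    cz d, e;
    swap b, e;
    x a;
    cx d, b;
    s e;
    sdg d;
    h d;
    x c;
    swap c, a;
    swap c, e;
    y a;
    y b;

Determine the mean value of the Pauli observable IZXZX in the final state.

In the final state, IZXZX has expectation 0. Key observation: gates 1-8 undo each other exactly, leaving only the rest of the circuit to track.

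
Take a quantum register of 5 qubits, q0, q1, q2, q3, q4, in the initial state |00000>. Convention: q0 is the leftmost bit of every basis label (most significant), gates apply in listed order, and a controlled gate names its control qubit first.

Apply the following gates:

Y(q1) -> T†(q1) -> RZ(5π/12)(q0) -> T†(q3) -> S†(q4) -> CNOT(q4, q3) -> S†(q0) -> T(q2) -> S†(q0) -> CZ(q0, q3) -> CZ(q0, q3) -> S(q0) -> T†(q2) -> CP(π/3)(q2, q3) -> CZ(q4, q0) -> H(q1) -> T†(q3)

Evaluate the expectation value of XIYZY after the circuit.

The observable XIYZY averages to 0. Key observation: the block from step 8 through step 13 cancels to the identity and can be dropped.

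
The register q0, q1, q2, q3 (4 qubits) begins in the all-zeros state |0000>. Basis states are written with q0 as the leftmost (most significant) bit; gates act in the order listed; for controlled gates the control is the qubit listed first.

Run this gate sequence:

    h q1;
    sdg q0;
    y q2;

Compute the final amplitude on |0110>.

The final state's coefficient on |0110> equals sqrt(2)*I/2.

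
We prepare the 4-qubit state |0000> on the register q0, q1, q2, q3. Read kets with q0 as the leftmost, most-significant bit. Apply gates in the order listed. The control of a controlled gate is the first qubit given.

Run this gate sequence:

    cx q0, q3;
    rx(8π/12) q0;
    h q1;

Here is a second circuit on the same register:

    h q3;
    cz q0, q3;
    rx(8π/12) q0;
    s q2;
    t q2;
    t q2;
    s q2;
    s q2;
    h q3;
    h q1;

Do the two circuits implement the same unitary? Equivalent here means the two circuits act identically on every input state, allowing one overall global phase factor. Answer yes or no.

Yes, they are equivalent — the unitaries differ by at most a global phase.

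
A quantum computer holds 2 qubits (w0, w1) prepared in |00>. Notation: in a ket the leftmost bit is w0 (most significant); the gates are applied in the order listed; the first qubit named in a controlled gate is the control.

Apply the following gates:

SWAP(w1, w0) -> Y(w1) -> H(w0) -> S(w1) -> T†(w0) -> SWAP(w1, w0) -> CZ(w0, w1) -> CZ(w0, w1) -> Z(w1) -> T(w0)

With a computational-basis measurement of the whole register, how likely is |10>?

Outcome |10> occurs with probability 1/2.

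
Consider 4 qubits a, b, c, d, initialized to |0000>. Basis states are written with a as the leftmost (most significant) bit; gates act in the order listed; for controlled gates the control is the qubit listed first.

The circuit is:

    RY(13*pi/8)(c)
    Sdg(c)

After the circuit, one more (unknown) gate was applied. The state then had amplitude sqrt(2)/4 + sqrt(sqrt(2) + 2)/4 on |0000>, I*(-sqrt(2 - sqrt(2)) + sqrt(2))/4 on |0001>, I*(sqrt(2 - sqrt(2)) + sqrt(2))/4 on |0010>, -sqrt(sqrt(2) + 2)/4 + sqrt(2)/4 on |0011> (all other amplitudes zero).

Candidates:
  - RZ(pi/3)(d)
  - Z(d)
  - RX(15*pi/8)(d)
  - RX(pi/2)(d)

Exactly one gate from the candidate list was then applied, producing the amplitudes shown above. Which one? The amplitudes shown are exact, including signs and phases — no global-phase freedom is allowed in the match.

It was RX(15*pi/8)(d) that produced the state shown.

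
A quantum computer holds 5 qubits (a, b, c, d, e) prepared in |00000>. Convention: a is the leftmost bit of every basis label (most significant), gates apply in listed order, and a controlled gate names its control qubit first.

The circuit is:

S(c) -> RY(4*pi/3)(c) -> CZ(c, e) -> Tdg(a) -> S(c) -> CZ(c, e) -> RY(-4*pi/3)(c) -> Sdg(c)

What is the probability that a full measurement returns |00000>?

Outcome |00000> occurs with probability 5/8.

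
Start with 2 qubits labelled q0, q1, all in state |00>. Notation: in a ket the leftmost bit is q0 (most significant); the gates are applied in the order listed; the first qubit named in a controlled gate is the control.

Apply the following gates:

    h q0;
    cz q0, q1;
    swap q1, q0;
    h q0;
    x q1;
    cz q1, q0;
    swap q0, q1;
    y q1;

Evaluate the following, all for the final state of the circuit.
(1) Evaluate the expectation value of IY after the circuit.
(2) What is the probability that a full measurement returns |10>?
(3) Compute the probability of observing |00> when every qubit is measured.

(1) The expectation value of IY is 0.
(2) The probability of measuring |10> is 1/4.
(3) Outcome |00> occurs with probability 1/4.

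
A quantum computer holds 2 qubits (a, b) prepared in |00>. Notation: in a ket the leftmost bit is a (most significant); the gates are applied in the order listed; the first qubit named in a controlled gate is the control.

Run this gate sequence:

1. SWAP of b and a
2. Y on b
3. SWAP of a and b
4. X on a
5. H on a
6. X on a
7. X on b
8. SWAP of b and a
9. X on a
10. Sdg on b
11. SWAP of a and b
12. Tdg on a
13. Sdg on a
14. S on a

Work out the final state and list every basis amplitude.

After the circuit, the state carries amplitude sqrt(2)*I/2 on |00>, 0 on |01>, -sqrt(2)*exp(3*I*pi/4)/2 on |10>, 0 on |11>.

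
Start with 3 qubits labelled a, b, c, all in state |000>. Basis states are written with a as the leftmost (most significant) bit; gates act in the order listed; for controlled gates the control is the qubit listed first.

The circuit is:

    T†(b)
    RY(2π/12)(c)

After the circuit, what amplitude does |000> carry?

The amplitude on |000> is sqrt(2)/4 + sqrt(6)/4.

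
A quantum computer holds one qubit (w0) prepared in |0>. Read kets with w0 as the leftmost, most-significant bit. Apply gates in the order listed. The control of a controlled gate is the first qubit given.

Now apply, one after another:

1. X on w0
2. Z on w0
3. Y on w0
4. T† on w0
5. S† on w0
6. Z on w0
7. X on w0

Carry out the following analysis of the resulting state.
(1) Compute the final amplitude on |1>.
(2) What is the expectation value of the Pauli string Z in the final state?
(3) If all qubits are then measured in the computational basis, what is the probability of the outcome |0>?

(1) The amplitude on |1> is I.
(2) The expectation value of Z is -1.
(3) The probability of measuring |0> is 0.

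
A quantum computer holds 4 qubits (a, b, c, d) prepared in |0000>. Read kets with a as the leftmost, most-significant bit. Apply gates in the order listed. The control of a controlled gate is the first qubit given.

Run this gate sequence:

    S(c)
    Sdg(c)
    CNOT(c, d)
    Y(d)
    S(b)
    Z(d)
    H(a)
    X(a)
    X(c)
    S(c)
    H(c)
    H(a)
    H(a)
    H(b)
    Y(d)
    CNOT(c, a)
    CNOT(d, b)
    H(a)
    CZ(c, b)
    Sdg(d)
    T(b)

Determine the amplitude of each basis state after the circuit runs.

After the circuit, the state carries amplitude -I/2 on |0000>, I/2 on |0010>, -exp(3*I*pi/4)/2 on |0100>, -exp(3*I*pi/4)/2 on |0110>, and 0 on every other basis state.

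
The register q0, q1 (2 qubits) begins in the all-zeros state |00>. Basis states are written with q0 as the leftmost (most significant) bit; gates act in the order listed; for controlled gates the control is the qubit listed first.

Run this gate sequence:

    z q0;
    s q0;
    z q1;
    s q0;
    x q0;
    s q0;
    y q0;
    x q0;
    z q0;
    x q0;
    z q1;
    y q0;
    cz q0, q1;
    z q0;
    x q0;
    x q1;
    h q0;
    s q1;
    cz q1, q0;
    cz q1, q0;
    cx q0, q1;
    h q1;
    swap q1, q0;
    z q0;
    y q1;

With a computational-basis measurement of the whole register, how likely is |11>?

Outcome |11> occurs with probability 1/4.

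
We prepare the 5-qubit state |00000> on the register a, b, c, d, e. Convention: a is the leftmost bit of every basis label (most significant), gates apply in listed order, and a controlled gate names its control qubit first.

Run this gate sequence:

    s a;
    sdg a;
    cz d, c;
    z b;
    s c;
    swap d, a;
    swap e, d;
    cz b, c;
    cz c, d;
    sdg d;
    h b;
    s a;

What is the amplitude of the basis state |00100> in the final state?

The final state's coefficient on |00100> equals 0.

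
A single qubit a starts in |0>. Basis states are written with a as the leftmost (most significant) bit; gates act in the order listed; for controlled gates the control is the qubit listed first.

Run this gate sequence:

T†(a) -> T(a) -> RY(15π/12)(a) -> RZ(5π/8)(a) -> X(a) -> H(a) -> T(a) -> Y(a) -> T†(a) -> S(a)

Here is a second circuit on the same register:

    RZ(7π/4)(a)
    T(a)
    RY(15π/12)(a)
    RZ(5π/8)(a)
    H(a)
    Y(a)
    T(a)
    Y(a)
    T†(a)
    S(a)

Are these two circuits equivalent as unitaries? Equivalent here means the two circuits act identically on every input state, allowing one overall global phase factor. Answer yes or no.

No, they are not equivalent — no single phase factor reconciles the two unitaries.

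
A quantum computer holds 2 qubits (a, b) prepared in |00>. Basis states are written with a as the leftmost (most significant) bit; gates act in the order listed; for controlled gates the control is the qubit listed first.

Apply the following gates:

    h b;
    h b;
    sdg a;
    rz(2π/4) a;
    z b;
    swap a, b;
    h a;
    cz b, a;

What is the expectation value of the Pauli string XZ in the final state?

The observable XZ averages to 1. Key observation: the block from step 1 through step 2 cancels to the identity and can be dropped.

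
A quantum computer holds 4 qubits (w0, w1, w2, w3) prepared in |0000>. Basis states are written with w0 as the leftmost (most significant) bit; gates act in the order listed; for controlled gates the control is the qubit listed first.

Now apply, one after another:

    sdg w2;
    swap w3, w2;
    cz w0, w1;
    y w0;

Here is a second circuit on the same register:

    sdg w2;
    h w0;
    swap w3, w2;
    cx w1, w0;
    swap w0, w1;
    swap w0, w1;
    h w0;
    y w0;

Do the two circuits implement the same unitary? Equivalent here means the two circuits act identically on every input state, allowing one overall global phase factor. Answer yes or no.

Yes, they are equivalent — the unitaries differ by at most a global phase.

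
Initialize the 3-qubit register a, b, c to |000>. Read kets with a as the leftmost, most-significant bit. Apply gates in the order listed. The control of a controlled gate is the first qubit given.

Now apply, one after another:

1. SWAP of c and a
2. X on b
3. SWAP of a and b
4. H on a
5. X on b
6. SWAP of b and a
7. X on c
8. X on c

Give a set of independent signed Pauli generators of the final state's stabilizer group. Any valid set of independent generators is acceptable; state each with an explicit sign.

The final state is stabilized by the group generated by -IXI, -ZII, +IIZ; other independent generating sets are equally valid.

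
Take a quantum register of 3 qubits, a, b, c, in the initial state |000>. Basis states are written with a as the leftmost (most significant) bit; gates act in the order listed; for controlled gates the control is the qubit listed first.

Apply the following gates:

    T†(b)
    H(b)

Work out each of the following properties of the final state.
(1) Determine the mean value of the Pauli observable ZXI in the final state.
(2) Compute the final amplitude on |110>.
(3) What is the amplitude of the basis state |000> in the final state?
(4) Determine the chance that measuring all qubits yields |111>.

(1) The observable ZXI averages to 1.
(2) The final state's coefficient on |110> equals 0.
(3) The amplitude on |000> is sqrt(2)/2.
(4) The probability of measuring |111> is 0.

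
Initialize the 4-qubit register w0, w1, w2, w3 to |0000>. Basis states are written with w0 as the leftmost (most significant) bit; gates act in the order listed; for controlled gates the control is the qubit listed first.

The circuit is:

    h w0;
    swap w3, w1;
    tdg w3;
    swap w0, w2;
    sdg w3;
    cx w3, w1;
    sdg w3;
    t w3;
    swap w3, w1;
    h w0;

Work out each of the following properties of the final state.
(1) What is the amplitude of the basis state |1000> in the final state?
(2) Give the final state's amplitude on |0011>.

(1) |1000> carries amplitude 1/2 in the final state.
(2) The amplitude on |0011> is 0.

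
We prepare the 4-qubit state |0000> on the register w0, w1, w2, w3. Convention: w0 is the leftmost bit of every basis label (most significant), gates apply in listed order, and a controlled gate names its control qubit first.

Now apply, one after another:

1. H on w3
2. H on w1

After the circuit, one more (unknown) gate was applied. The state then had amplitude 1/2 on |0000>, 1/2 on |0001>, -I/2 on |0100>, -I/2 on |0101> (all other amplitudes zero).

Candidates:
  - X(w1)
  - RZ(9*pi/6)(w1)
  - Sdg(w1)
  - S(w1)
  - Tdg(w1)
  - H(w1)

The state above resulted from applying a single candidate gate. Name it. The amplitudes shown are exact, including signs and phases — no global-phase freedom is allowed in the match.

The applied gate was Sdg(w1).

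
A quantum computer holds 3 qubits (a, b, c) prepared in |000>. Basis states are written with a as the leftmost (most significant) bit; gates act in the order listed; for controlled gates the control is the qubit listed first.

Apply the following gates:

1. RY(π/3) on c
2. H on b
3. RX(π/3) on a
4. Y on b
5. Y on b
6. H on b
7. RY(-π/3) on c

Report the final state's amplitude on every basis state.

The resulting statevector has amplitude sqrt(3)/2 on |000>, -I/2 on |100>, and 0 on every other basis state.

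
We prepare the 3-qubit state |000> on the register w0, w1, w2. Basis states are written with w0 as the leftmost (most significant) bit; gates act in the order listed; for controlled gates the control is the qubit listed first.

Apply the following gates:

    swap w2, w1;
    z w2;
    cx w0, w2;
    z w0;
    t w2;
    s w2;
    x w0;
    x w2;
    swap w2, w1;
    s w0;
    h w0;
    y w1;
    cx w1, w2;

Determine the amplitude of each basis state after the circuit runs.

After the circuit, the state carries amplitude sqrt(2)/2 on |000>, -sqrt(2)/2 on |100>, and 0 on every other basis state.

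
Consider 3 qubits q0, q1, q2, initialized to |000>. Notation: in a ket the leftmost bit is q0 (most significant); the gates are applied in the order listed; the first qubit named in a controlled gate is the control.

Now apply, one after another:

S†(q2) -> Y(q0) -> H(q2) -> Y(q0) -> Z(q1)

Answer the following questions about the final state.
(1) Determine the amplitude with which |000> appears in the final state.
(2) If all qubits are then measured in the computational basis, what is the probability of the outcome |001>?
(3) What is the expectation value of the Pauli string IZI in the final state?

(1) |000> carries amplitude sqrt(2)/2 in the final state.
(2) Outcome |001> occurs with probability 1/2.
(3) In the final state, IZI has expectation 1.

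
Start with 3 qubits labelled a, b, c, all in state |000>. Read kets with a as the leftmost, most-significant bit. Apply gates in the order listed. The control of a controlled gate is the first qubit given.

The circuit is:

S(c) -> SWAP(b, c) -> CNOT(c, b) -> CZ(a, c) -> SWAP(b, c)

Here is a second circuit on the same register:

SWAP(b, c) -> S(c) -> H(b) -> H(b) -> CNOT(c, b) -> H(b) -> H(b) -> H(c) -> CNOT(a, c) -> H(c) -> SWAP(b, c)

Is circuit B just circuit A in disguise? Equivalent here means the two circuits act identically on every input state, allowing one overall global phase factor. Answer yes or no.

No: there is an input state on which the two circuits produce genuinely different outputs (not merely differing by a phase).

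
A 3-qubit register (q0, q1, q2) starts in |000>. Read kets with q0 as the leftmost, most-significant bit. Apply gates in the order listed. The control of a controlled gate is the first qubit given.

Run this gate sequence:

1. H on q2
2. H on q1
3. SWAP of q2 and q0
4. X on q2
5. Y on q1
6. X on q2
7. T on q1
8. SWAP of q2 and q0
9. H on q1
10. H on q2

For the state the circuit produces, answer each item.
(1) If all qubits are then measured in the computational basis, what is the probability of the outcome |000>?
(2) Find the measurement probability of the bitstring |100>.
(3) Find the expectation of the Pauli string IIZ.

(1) Outcome |000> occurs with probability 1/2 - sqrt(2)/4.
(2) Outcome |100> occurs with probability 0.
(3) The expectation value of IIZ is 1.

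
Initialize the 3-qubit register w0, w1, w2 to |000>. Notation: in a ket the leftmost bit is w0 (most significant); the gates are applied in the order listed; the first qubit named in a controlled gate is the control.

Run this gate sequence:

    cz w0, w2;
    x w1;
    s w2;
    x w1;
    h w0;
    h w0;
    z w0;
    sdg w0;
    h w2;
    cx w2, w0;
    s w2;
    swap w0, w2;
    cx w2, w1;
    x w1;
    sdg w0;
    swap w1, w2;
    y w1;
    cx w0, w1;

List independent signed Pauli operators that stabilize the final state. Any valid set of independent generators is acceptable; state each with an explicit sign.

The final state is stabilized by the group generated by -XIX, -ZIZ, -IZI; other independent generating sets are equally valid.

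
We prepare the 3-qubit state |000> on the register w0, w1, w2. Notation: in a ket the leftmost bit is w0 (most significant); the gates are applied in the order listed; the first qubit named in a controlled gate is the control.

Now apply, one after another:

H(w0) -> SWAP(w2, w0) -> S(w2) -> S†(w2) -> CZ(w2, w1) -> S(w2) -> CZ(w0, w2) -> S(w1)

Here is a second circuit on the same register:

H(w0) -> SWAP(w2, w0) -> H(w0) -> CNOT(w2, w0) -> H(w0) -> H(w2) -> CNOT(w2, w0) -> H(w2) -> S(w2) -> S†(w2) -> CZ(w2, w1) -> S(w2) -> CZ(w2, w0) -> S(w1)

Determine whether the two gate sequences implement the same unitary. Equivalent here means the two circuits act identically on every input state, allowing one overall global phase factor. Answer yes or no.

No — the two circuits implement different unitaries, even allowing a global phase.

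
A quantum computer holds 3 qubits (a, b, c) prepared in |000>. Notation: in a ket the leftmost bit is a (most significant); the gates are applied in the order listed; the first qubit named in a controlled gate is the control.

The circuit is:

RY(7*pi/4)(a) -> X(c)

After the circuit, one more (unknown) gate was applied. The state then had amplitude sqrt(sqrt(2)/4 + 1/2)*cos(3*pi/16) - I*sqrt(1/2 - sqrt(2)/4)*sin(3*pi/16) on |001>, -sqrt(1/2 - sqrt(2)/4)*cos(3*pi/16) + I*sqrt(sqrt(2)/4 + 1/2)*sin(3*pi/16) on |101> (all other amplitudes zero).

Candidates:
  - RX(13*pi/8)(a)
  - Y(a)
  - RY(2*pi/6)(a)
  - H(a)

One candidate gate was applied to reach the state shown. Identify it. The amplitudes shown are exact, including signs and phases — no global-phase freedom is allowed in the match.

The applied gate was RX(13*pi/8)(a).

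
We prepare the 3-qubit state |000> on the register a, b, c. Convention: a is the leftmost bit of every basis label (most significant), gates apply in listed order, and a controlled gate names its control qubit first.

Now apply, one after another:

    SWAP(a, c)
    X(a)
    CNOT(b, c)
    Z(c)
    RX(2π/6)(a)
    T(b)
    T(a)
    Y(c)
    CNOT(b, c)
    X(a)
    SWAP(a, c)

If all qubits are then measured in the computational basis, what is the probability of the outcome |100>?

Outcome |100> occurs with probability 3/4.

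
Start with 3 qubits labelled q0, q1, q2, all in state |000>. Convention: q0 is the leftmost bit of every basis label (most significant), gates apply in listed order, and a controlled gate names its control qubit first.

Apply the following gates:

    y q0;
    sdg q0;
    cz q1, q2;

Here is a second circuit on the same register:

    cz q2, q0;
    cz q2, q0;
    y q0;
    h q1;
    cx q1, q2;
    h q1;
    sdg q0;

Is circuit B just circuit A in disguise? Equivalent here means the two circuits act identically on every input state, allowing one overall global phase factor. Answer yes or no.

No: there is an input state on which the two circuits produce genuinely different outputs (not merely differing by a phase).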